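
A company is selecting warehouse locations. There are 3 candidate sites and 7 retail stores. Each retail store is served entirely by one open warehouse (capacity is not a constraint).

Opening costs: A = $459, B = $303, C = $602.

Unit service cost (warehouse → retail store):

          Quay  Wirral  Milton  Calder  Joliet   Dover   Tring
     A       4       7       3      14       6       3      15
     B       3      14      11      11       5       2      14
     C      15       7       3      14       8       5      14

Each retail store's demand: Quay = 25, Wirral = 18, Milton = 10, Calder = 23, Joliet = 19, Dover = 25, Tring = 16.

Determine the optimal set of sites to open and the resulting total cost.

For any fixed open set, each retail store goes to its cheapest open site; total = fixed + service.
{B}: Quay→B 3·25=75, Wirral→B 14·18=252, Milton→B 11·10=110, Calder→B 11·23=253, Joliet→B 5·19=95, Dover→B 2·25=50, Tring→B 14·16=224. Service 1059; fixed 303; total 1362.
{A}: Quay→A 4·25=100, Wirral→A 7·18=126, Milton→A 3·10=30, Calder→A 14·23=322, Joliet→A 6·19=114, Dover→A 3·25=75, Tring→A 15·16=240. Service 1007; fixed 459; total 1466.
{A, B}: service 853 + fixed 762 = 1615
{A, B, C}: Quay→B 3·25=75, Wirral→A 7·18=126, Milton→A 3·10=30, Calder→B 11·23=253, Joliet→B 5·19=95, Dover→B 2·25=50, Tring→B 14·16=224. Service 853; fixed 1364; total 2217.
No other subset beats 1362.

Open B only; minimum total cost 1362.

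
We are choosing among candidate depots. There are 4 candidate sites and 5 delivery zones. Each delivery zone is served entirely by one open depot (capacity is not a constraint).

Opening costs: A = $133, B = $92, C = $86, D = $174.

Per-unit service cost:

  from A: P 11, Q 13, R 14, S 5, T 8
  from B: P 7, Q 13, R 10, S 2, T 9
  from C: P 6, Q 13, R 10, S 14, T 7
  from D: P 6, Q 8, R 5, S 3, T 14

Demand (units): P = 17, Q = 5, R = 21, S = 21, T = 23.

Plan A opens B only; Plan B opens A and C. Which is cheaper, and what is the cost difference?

Plan A is cheaper by 127.

Plan A: {B}: P→B 7·17=119, Q→B 13·5=65, R→B 10·21=210, S→B 2·21=42, T→B 9·23=207. Service 643; fixed 92; total 735.
Plan B: {A, C}: P→C 6·17=102, Q→A 13·5=65, R→C 10·21=210, S→A 5·21=105, T→C 7·23=161. Service 643; fixed 219; total 862.
Difference: |735 − 862| = 127.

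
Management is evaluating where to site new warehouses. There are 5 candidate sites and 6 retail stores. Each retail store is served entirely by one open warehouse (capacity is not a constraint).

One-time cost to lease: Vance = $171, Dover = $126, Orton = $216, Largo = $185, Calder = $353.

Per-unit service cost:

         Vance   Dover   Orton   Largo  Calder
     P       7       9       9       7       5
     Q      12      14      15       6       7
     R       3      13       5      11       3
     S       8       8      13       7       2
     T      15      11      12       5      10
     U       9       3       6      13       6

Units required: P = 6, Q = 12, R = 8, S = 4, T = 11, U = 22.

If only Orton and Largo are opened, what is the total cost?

Total cost: 770

Each retail store is assigned to its cheapest site among the open ones.
{Orton, Largo}: P→Largo 7·6=42, Q→Largo 6·12=72, R→Orton 5·8=40, S→Largo 7·4=28, T→Largo 5·11=55, U→Orton 6·22=132. Service 369; fixed 401; total 770.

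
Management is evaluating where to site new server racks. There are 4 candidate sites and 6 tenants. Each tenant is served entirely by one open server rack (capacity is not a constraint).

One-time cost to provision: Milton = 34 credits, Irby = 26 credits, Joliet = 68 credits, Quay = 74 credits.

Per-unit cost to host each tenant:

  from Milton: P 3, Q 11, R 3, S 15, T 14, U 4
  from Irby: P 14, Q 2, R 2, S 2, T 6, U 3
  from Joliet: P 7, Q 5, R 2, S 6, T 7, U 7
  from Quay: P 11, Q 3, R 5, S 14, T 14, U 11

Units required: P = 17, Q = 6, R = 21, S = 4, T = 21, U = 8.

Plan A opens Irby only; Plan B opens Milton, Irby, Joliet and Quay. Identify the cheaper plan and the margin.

Plan B is cheaper by 11.

Plan A: {Irby}: P→Irby 14·17=238, Q→Irby 2·6=12, R→Irby 2·21=42, S→Irby 2·4=8, T→Irby 6·21=126, U→Irby 3·8=24. Service 450; fixed 26; total 476.
Plan B: {Milton, Irby, Joliet, Quay}: P→Milton 3·17=51, Q→Irby 2·6=12, R→Irby 2·21=42, S→Irby 2·4=8, T→Irby 6·21=126, U→Irby 3·8=24. Service 263; fixed 202; total 465.
Difference: |476 − 465| = 11.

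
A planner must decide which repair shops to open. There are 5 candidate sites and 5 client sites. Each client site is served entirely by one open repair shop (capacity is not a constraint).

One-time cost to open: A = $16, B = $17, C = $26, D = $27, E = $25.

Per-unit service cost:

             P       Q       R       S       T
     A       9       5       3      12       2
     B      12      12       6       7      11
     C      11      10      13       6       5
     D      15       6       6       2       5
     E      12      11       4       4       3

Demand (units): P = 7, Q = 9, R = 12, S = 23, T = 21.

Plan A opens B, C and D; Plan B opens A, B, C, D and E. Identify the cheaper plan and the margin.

Plan A: {B, C, D}: P→C 11·7=77, Q→D 6·9=54, R→B 6·12=72, S→D 2·23=46, T→C 5·21=105. Service 354; fixed 70; total 424.
Plan B: {A, B, C, D, E}: P→A 9·7=63, Q→A 5·9=45, R→A 3·12=36, S→D 2·23=46, T→A 2·21=42. Service 232; fixed 111; total 343.
Difference: |424 − 343| = 81.

Plan B is cheaper by 81.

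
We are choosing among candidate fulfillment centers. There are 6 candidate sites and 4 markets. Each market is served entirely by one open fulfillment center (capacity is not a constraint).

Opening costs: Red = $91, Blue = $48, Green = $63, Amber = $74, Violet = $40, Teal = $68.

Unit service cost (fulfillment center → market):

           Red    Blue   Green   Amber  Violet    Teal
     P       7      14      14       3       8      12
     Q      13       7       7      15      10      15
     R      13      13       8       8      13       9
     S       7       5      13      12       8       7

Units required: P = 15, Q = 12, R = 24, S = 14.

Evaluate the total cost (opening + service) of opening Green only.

Total cost: 731

Each market is assigned to its cheapest site among the open ones.
{Green}: P→Green 14·15=210, Q→Green 7·12=84, R→Green 8·24=192, S→Green 13·14=182. Service 668; fixed 63; total 731.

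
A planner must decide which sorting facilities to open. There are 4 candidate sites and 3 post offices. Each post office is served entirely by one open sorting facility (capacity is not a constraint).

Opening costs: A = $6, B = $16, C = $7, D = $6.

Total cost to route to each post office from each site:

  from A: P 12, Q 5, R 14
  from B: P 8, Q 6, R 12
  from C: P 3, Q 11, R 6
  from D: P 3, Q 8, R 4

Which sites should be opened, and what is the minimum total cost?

Open D only; minimum total cost 21.

For any fixed open set, each post office goes to its cheapest open site; total = fixed + service.
{D}: P→D 3, Q→D 8, R→D 4. Service 15; fixed 6; total 21.
{A, D}: service 12 + fixed 12 = 24
{A, C}: service 14 + fixed 13 = 27
{A, B, C, D}: service 12 + fixed 35 = 47
No other subset beats 21.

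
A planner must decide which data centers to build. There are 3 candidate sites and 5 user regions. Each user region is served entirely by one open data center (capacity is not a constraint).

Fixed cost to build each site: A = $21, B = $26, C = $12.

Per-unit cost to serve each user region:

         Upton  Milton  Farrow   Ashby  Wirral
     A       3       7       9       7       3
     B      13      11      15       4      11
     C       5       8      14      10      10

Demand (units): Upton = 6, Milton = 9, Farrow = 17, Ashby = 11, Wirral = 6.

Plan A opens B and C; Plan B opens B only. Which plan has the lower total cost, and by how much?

Plan A: {B, C}: Upton→C 5·6=30, Milton→C 8·9=72, Farrow→C 14·17=238, Ashby→B 4·11=44, Wirral→C 10·6=60. Service 444; fixed 38; total 482.
Plan B: {B}: Upton→B 13·6=78, Milton→B 11·9=99, Farrow→B 15·17=255, Ashby→B 4·11=44, Wirral→B 11·6=66. Service 542; fixed 26; total 568.
Difference: |482 − 568| = 86.

Plan A is cheaper by 86.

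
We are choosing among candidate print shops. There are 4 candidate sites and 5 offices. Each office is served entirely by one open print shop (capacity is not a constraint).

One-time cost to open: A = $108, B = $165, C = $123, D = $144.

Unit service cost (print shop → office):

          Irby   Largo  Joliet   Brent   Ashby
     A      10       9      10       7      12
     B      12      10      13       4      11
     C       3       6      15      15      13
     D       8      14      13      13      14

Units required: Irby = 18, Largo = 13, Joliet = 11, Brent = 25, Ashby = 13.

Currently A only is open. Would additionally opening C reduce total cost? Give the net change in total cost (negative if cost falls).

Current service cost with {A}: 738.
Adding C: each office re-picks its cheapest; new service cost 573, saving 165.
Extra fixed cost: 123. Net change = 123 − 165 = -42.
(Totals: 846 → 804.)

Yes — net change −42 (cost falls by 42).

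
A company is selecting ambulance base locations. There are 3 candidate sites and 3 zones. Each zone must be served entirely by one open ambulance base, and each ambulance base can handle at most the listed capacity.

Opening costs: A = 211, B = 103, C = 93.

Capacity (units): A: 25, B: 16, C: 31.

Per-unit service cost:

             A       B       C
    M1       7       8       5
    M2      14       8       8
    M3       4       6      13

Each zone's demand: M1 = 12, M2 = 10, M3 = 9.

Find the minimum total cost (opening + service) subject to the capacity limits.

Open {C}: M1→C 5·12=60, M2→C 8·10=80, M3→C 13·9=117.
Loads: C carries 31/31. Service 257; fixed 93; total 350.
Next best feasible plan costs 390.

Minimum total cost: 350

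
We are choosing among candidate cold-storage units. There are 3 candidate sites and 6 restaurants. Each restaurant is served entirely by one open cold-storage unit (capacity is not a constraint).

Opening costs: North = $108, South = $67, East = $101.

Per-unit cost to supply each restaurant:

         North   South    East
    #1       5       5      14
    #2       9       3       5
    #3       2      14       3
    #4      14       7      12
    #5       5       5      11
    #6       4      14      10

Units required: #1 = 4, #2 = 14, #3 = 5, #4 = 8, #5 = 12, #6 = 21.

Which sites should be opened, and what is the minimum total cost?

Open North and South; minimum total cost 447.

For any fixed open set, each restaurant goes to its cheapest open site; total = fixed + service.
{North, South}: #1→North 5·4=20, #2→South 3·14=42, #3→North 2·5=10, #4→South 7·8=56, #5→North 5·12=60, #6→North 4·21=84. Service 272; fixed 175; total 447.
{North}: service 412 + fixed 108 = 520
{North, South, East}: #1→North 5·4=20, #2→South 3·14=42, #3→North 2·5=10, #4→South 7·8=56, #5→North 5·12=60, #6→North 4·21=84. Service 272; fixed 276; total 548.
{South}: service 542 + fixed 67 = 609
No other subset beats 447.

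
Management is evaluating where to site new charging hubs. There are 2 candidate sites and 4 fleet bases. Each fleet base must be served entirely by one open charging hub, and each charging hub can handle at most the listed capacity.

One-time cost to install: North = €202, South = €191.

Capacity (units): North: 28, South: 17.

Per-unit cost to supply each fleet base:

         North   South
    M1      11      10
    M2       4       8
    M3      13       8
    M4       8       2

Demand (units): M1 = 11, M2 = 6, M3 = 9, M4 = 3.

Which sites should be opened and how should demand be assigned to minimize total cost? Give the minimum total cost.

Open {North, South}: M1→North 11·11=121, M2→North 4·6=24, M3→South 8·9=72, M4→South 2·3=6.
Loads: North carries 17/28, South carries 12/17. Service 223; fixed 393; total 616.
Next best feasible plan costs 634.

Minimum total cost: 616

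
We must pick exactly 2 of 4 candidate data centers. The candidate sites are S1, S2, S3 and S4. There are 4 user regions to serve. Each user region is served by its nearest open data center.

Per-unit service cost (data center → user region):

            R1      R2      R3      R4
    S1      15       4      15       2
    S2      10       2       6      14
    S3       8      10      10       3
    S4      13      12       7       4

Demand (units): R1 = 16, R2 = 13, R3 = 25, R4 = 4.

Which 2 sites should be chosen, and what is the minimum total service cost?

Choose S2 and S3; total service cost 316.

With exactly 2 open, each user region uses its cheapest among the chosen.
{S2, S3}: R1→S3 8·16=128, R2→S2 2·13=26, R3→S2 6·25=150, R4→S3 3·4=12. Service cost 316.
{S1, S2}: service cost 344
{S2, S4}: service cost 352
Among all 6 size-2 choices, {S2, S3} is lowest.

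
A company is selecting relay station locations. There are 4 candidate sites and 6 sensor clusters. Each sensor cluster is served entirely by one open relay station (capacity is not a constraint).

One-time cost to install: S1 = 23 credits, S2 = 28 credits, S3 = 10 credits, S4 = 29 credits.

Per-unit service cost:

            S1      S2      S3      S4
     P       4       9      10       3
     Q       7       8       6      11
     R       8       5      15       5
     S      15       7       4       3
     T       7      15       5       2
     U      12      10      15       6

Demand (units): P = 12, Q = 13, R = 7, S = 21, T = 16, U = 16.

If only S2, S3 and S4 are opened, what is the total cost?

Each sensor cluster is assigned to its cheapest site among the open ones.
{S2, S3, S4}: P→S4 3·12=36, Q→S3 6·13=78, R→S2 5·7=35, S→S4 3·21=63, T→S4 2·16=32, U→S4 6·16=96. Service 340; fixed 67; total 407.

Total cost: 407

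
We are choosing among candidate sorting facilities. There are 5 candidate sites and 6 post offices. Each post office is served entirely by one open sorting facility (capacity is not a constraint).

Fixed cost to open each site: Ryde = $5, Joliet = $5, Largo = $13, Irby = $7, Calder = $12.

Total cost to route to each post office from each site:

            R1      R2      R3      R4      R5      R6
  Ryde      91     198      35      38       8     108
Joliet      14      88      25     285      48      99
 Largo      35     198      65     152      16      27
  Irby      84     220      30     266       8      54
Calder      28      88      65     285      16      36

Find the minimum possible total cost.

Minimum total cost: 223

For any fixed open set, each post office goes to its cheapest open site; total = fixed + service.
{Ryde, Joliet, Largo}: R1→Joliet 14, R2→Joliet 88, R3→Joliet 25, R4→Ryde 38, R5→Ryde 8, R6→Largo 27. Service 200; fixed 23; total 223.
{Ryde, Joliet, Largo, Irby}: R1→Joliet 14, R2→Joliet 88, R3→Joliet 25, R4→Ryde 38, R5→Ryde 8, R6→Largo 27. Service 200; fixed 30; total 230.
{Ryde, Joliet, Calder}: service 209 + fixed 22 = 231
{Ryde, Joliet, Largo, Irby, Calder}: R1→Joliet 14, R2→Joliet 88, R3→Joliet 25, R4→Ryde 38, R5→Ryde 8, R6→Largo 27. Service 200; fixed 42; total 242.
No other subset beats 223.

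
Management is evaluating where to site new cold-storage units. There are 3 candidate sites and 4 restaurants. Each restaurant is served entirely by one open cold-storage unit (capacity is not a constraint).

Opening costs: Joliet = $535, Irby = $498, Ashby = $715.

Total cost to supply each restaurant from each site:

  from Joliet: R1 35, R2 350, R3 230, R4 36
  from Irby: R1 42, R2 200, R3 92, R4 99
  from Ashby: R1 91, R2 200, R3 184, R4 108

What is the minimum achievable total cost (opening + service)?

Minimum total cost: 931

For any fixed open set, each restaurant goes to its cheapest open site; total = fixed + service.
{Irby}: R1→Irby 42, R2→Irby 200, R3→Irby 92, R4→Irby 99. Service 433; fixed 498; total 931.
{Joliet}: service 651 + fixed 535 = 1186
{Ashby}: R1→Ashby 91, R2→Ashby 200, R3→Ashby 184, R4→Ashby 108. Service 583; fixed 715; total 1298.
{Joliet, Irby, Ashby}: service 363 + fixed 1748 = 2111
No other subset beats 931.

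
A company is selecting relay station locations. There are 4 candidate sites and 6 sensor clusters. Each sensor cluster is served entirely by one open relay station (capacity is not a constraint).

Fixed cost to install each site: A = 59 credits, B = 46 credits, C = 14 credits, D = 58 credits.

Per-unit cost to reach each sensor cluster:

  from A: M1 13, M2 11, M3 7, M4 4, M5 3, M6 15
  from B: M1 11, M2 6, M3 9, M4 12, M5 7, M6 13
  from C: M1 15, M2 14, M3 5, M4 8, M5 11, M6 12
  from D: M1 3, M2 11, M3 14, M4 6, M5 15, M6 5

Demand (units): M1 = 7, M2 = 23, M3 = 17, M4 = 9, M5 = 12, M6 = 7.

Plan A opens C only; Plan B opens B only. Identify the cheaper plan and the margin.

Plan A: {C}: M1→C 15·7=105, M2→C 14·23=322, M3→C 5·17=85, M4→C 8·9=72, M5→C 11·12=132, M6→C 12·7=84. Service 800; fixed 14; total 814.
Plan B: {B}: M1→B 11·7=77, M2→B 6·23=138, M3→B 9·17=153, M4→B 12·9=108, M5→B 7·12=84, M6→B 13·7=91. Service 651; fixed 46; total 697.
Difference: |814 − 697| = 117.

Plan B is cheaper by 117.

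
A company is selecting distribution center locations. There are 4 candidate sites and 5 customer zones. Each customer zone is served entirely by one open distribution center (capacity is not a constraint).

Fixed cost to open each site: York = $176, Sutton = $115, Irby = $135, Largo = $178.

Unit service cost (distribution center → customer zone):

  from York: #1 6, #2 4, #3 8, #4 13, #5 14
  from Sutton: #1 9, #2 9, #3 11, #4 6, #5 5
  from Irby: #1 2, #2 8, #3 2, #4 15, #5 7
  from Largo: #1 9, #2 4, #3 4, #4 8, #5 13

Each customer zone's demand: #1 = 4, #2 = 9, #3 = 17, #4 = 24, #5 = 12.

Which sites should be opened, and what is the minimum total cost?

For any fixed open set, each customer zone goes to its cheapest open site; total = fixed + service.
{Sutton, Irby}: #1→Irby 2·4=8, #2→Irby 8·9=72, #3→Irby 2·17=34, #4→Sutton 6·24=144, #5→Sutton 5·12=60. Service 318; fixed 250; total 568.
{Sutton}: service 508 + fixed 115 = 623
{Sutton, Largo}: service 344 + fixed 293 = 637
{York, Sutton, Irby, Largo}: #1→Irby 2·4=8, #2→York 4·9=36, #3→Irby 2·17=34, #4→Sutton 6·24=144, #5→Sutton 5·12=60. Service 282; fixed 604; total 886.
(All 15 nonempty subsets were checked; Sutton and Irby is lowest.)

Open Sutton and Irby; minimum total cost 568.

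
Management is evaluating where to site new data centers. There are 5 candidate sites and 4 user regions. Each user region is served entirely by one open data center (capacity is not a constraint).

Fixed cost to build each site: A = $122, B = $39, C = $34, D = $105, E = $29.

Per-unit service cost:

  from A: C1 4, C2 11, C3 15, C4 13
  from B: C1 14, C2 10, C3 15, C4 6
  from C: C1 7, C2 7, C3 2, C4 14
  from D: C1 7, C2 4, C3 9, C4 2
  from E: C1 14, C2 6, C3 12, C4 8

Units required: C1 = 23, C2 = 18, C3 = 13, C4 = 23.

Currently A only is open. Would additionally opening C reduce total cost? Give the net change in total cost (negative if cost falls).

Yes — net change −207 (cost falls by 207).

Current service cost with {A}: 784.
Adding C: each user region re-picks its cheapest; new service cost 543, saving 241.
Extra fixed cost: 34. Net change = 34 − 241 = -207.
(Totals: 906 → 699.)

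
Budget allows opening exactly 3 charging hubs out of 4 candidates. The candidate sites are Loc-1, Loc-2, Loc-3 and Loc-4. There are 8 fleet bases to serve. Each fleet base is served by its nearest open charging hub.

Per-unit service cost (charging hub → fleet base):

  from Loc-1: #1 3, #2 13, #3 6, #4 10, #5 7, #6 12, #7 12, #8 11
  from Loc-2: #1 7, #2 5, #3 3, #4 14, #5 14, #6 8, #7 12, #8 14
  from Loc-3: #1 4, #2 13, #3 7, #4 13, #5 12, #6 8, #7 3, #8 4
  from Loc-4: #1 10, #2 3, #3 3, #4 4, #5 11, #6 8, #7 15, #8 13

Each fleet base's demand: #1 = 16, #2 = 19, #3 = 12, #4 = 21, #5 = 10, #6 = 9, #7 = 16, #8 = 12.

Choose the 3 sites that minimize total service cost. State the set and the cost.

With exactly 3 open, each fleet base uses its cheapest among the chosen.
{Loc-1, Loc-3, Loc-4}: #1→Loc-1 3·16=48, #2→Loc-4 3·19=57, #3→Loc-4 3·12=36, #4→Loc-4 4·21=84, #5→Loc-1 7·10=70, #6→Loc-3 8·9=72, #7→Loc-3 3·16=48, #8→Loc-3 4·12=48. Service cost 463.
{Loc-2, Loc-3, Loc-4}: service cost 519
{Loc-1, Loc-2, Loc-3}: service cost 627
Among all 4 size-3 choices, {Loc-1, Loc-3, Loc-4} is lowest.

Choose Loc-1, Loc-3 and Loc-4; total service cost 463.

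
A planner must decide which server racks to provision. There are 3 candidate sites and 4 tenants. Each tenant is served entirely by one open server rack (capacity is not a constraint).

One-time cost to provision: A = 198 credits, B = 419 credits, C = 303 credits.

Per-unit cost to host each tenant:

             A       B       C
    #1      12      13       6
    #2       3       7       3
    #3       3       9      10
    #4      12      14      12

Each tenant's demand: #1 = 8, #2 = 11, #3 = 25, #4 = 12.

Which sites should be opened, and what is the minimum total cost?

For any fixed open set, each tenant goes to its cheapest open site; total = fixed + service.
{A}: #1→A 12·8=96, #2→A 3·11=33, #3→A 3·25=75, #4→A 12·12=144. Service 348; fixed 198; total 546.
{C}: #1→C 6·8=48, #2→C 3·11=33, #3→C 10·25=250, #4→C 12·12=144. Service 475; fixed 303; total 778.
{A, C}: service 300 + fixed 501 = 801
{A, B, C}: service 300 + fixed 920 = 1220
No other subset beats 546.

Open A only; minimum total cost 546.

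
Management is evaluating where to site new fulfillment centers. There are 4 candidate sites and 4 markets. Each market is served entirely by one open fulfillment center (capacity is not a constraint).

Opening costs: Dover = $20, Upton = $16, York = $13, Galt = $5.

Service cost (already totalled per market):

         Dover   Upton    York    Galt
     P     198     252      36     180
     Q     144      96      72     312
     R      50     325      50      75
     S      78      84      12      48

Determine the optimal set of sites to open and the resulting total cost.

For any fixed open set, each market goes to its cheapest open site; total = fixed + service.
{York}: P→York 36, Q→York 72, R→York 50, S→York 12. Service 170; fixed 13; total 183.
{York, Galt}: service 170 + fixed 18 = 188
{Upton, York}: service 170 + fixed 29 = 199
{Dover, Upton, York, Galt}: service 170 + fixed 54 = 224
No other subset beats 183.

Open York only; minimum total cost 183.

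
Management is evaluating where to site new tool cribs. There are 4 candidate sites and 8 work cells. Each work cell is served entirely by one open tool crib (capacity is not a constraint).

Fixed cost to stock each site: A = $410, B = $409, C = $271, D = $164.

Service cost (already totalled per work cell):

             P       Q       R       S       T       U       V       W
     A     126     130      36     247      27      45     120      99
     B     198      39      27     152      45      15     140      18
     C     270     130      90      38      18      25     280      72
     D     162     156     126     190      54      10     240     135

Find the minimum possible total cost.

For any fixed open set, each work cell goes to its cheapest open site; total = fixed + service.
{B}: P→B 198, Q→B 39, R→B 27, S→B 152, T→B 45, U→B 15, V→B 140, W→B 18. Service 634; fixed 409; total 1043.
{B, D}: service 593 + fixed 573 = 1166
{B, C}: service 493 + fixed 680 = 1173
{A, B, C, D}: P→A 126, Q→B 39, R→B 27, S→C 38, T→C 18, U→D 10, V→A 120, W→B 18. Service 396; fixed 1254; total 1650.
No other subset beats 1043.

Minimum total cost: 1043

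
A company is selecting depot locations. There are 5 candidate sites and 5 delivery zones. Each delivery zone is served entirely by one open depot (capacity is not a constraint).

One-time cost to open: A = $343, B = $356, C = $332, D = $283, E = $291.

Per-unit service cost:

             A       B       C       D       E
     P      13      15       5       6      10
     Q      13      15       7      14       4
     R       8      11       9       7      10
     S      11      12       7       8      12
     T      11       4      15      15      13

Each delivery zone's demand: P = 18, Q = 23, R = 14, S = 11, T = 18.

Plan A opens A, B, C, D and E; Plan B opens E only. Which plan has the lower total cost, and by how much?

Plan A: {A, B, C, D, E}: P→C 5·18=90, Q→E 4·23=92, R→D 7·14=98, S→C 7·11=77, T→B 4·18=72. Service 429; fixed 1605; total 2034.
Plan B: {E}: P→E 10·18=180, Q→E 4·23=92, R→E 10·14=140, S→E 12·11=132, T→E 13·18=234. Service 778; fixed 291; total 1069.
Difference: |2034 − 1069| = 965.

Plan B is cheaper by 965.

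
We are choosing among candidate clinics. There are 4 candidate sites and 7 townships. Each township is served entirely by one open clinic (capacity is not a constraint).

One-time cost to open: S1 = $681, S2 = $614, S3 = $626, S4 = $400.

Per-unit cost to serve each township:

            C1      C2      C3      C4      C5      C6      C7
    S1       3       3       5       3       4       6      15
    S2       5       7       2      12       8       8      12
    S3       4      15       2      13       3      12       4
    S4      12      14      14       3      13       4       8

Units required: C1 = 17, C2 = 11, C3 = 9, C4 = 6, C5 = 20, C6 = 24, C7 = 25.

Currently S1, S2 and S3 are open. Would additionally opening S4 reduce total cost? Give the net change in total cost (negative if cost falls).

Current service cost with {S1, S2, S3}: 424.
Adding S4: each township re-picks its cheapest; new service cost 376, saving 48.
Extra fixed cost: 400. Net change = 400 − 48 = 352.
(Totals: 2345 → 2697.)

No — net change +352 (cost rises by 352).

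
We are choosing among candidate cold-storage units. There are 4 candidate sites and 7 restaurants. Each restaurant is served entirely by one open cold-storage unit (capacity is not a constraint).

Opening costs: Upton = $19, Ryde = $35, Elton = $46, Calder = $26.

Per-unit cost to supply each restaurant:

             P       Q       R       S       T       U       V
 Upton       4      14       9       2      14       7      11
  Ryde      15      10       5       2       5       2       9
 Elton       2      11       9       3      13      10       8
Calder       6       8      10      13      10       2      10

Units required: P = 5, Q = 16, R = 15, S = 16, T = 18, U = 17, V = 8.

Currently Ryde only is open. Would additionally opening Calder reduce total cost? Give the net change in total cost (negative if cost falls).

Yes — net change −51 (cost falls by 51).

Current service cost with {Ryde}: 538.
Adding Calder: each restaurant re-picks its cheapest; new service cost 461, saving 77.
Extra fixed cost: 26. Net change = 26 − 77 = -51.
(Totals: 573 → 522.)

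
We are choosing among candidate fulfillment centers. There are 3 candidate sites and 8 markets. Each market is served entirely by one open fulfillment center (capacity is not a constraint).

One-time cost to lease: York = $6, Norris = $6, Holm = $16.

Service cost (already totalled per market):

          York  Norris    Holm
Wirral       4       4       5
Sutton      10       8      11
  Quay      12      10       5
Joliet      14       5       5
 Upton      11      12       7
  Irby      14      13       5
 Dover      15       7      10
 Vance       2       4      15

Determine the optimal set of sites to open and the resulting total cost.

Open Norris and Holm; minimum total cost 67.

For any fixed open set, each market goes to its cheapest open site; total = fixed + service.
{Norris, Holm}: Wirral→Norris 4, Sutton→Norris 8, Quay→Holm 5, Joliet→Norris 5, Upton→Holm 7, Irby→Holm 5, Dover→Norris 7, Vance→Norris 4. Service 45; fixed 22; total 67.
{Norris}: service 63 + fixed 6 = 69
{York, Holm}: Wirral→York 4, Sutton→York 10, Quay→Holm 5, Joliet→Holm 5, Upton→Holm 7, Irby→Holm 5, Dover→Holm 10, Vance→York 2. Service 48; fixed 22; total 70.
{York, Norris, Holm}: Wirral→York 4, Sutton→Norris 8, Quay→Holm 5, Joliet→Norris 5, Upton→Holm 7, Irby→Holm 5, Dover→Norris 7, Vance→York 2. Service 43; fixed 28; total 71.
No other subset beats 67.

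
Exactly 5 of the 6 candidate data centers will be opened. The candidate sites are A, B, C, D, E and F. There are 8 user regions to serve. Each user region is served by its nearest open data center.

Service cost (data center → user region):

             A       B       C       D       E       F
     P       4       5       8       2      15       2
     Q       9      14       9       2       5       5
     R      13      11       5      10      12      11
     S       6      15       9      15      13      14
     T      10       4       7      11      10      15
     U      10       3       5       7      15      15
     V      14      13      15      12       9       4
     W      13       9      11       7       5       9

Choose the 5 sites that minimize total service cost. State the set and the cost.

With exactly 5 open, each user region uses its cheapest among the chosen.
{A, B, C, D, F}: P→D 2, Q→D 2, R→C 5, S→A 6, T→B 4, U→B 3, V→F 4, W→D 7. Service cost 33.
{A, B, C, E, F}: service cost 34
{B, C, D, E, F}: service cost 34
Among all 6 size-5 choices, {A, B, C, D, F} is lowest.

Choose A, B, C, D and F; total service cost 33.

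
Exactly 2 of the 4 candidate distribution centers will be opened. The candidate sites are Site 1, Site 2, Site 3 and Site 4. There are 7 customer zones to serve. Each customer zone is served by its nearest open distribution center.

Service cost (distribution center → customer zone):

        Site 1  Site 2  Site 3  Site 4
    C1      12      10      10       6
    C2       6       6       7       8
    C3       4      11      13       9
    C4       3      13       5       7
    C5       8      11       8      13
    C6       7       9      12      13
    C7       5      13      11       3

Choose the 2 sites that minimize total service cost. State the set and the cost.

Choose Site 1 and Site 4; total service cost 37.

With exactly 2 open, each customer zone uses its cheapest among the chosen.
{Site 1, Site 4}: C1→Site 4 6, C2→Site 1 6, C3→Site 1 4, C4→Site 1 3, C5→Site 1 8, C6→Site 1 7, C7→Site 4 3. Service cost 37.
{Site 1, Site 2}: service cost 43
{Site 1, Site 3}: service cost 43
Among all 6 size-2 choices, {Site 1, Site 4} is lowest.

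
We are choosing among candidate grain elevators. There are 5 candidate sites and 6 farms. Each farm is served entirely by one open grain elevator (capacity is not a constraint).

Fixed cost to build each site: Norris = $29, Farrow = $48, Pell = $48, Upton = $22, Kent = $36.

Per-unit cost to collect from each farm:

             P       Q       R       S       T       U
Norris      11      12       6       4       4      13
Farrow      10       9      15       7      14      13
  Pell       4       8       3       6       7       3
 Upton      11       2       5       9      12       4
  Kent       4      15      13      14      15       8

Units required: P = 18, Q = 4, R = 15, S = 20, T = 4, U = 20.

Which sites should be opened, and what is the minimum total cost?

For any fixed open set, each farm goes to its cheapest open site; total = fixed + service.
{Norris, Pell, Upton}: P→Pell 4·18=72, Q→Upton 2·4=8, R→Pell 3·15=45, S→Norris 4·20=80, T→Norris 4·4=16, U→Pell 3·20=60. Service 281; fixed 99; total 380.
{Norris, Pell}: service 305 + fixed 77 = 382
{Pell, Upton}: service 333 + fixed 70 = 403
{Norris, Farrow, Pell, Upton, Kent}: P→Pell 4·18=72, Q→Upton 2·4=8, R→Pell 3·15=45, S→Norris 4·20=80, T→Norris 4·4=16, U→Pell 3·20=60. Service 281; fixed 183; total 464.
No other subset beats 380.

Open Norris, Pell and Upton; minimum total cost 380.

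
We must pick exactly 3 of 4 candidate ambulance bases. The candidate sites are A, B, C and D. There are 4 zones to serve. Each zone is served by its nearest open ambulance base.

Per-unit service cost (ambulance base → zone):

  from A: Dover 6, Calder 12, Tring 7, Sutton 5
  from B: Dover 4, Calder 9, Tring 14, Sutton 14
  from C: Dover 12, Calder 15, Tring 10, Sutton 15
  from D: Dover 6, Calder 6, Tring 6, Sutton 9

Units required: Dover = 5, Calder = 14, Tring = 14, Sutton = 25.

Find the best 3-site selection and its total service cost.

With exactly 3 open, each zone uses its cheapest among the chosen.
{A, B, D}: Dover→B 4·5=20, Calder→D 6·14=84, Tring→D 6·14=84, Sutton→A 5·25=125. Service cost 313.
{A, C, D}: service cost 323
{A, B, C}: service cost 369
Among all 4 size-3 choices, {A, B, D} is lowest.

Choose A, B and D; total service cost 313.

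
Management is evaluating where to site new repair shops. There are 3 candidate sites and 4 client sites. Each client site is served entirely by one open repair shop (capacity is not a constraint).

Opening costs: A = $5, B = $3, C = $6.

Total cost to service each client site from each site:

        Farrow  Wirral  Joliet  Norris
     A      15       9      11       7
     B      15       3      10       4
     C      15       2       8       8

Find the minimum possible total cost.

For any fixed open set, each client site goes to its cheapest open site; total = fixed + service.
{B}: Farrow→B 15, Wirral→B 3, Joliet→B 10, Norris→B 4. Service 32; fixed 3; total 35.
{B, C}: service 29 + fixed 9 = 38
{C}: service 33 + fixed 6 = 39
{A, B, C}: Farrow→A 15, Wirral→C 2, Joliet→C 8, Norris→B 4. Service 29; fixed 14; total 43.
No other subset beats 35.

Minimum total cost: 35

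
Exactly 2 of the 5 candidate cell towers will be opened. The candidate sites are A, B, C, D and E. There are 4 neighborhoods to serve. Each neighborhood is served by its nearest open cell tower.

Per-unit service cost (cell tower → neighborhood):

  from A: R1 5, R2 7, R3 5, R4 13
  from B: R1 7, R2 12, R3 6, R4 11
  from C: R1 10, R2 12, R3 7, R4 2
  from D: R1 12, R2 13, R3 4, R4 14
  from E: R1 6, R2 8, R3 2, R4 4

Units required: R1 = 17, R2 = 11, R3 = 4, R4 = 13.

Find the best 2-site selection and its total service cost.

Choose A and C; total service cost 208.

With exactly 2 open, each neighborhood uses its cheapest among the chosen.
{A, C}: R1→A 5·17=85, R2→A 7·11=77, R3→A 5·4=20, R4→C 2·13=26. Service cost 208.
{A, E}: service cost 222
{C, E}: service cost 224
Among all 10 size-2 choices, {A, C} is lowest.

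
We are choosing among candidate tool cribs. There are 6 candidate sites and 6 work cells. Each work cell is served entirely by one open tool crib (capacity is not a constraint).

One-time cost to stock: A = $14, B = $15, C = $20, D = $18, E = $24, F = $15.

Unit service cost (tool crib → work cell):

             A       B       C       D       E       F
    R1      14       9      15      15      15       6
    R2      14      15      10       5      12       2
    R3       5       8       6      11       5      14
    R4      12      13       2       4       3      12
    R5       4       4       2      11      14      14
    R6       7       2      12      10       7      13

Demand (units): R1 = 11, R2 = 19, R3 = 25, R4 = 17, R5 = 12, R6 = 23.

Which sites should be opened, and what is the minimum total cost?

For any fixed open set, each work cell goes to its cheapest open site; total = fixed + service.
{A, B, C, F}: R1→F 6·11=66, R2→F 2·19=38, R3→A 5·25=125, R4→C 2·17=34, R5→C 2·12=24, R6→B 2·23=46. Service 333; fixed 64; total 397.
{B, C, E, F}: service 333 + fixed 74 = 407
{B, C, F}: R1→F 6·11=66, R2→F 2·19=38, R3→C 6·25=150, R4→C 2·17=34, R5→C 2·12=24, R6→B 2·23=46. Service 358; fixed 50; total 408.
{A, B, C, D, E, F}: service 333 + fixed 106 = 439
No other subset beats 397.

Open A, B, C and F; minimum total cost 397.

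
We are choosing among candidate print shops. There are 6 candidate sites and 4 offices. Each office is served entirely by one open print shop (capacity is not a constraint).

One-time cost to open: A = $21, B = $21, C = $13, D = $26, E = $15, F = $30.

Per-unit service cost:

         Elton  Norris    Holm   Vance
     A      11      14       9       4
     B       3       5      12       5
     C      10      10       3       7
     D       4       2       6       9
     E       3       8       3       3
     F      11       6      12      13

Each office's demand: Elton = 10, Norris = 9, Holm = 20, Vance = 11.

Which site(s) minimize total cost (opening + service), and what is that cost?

For any fixed open set, each office goes to its cheapest open site; total = fixed + service.
{D, E}: Elton→E 3·10=30, Norris→D 2·9=18, Holm→E 3·20=60, Vance→E 3·11=33. Service 141; fixed 41; total 182.
{C, D, E}: service 141 + fixed 54 = 195
{A, D, E}: service 141 + fixed 62 = 203
{A, B, C, D, E, F}: Elton→B 3·10=30, Norris→D 2·9=18, Holm→C 3·20=60, Vance→E 3·11=33. Service 141; fixed 126; total 267.
No other subset beats 182.

Open D and E; minimum total cost 182.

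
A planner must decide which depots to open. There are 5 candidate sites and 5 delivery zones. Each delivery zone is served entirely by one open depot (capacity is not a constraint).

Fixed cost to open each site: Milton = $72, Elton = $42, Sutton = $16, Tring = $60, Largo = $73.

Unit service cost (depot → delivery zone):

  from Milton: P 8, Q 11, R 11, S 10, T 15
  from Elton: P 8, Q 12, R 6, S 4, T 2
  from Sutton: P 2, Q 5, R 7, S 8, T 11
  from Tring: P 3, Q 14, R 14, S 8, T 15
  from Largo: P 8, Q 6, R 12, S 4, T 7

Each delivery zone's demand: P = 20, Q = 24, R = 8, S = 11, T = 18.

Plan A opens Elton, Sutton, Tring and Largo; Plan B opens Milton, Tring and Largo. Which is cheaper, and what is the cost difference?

Plan A: {Elton, Sutton, Tring, Largo}: P→Sutton 2·20=40, Q→Sutton 5·24=120, R→Elton 6·8=48, S→Elton 4·11=44, T→Elton 2·18=36. Service 288; fixed 191; total 479.
Plan B: {Milton, Tring, Largo}: P→Tring 3·20=60, Q→Largo 6·24=144, R→Milton 11·8=88, S→Largo 4·11=44, T→Largo 7·18=126. Service 462; fixed 205; total 667.
Difference: |479 − 667| = 188.

Plan A is cheaper by 188.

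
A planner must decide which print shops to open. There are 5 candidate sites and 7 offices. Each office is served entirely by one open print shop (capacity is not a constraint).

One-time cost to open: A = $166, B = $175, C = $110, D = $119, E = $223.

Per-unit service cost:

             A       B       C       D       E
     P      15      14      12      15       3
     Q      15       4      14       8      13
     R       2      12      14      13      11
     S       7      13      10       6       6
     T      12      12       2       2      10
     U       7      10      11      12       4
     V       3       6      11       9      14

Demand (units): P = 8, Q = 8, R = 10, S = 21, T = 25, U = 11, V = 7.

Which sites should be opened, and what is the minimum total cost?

For any fixed open set, each office goes to its cheapest open site; total = fixed + service.
{A, D}: P→A 15·8=120, Q→D 8·8=64, R→A 2·10=20, S→D 6·21=126, T→D 2·25=50, U→A 7·11=77, V→A 3·7=21. Service 478; fixed 285; total 763.
{A, C}: service 523 + fixed 276 = 799
{D}: P→D 15·8=120, Q→D 8·8=64, R→D 13·10=130, S→D 6·21=126, T→D 2·25=50, U→D 12·11=132, V→D 9·7=63. Service 685; fixed 119; total 804.
{A, B, C, D, E}: service 317 + fixed 793 = 1110
No other subset beats 763.

Open A and D; minimum total cost 763.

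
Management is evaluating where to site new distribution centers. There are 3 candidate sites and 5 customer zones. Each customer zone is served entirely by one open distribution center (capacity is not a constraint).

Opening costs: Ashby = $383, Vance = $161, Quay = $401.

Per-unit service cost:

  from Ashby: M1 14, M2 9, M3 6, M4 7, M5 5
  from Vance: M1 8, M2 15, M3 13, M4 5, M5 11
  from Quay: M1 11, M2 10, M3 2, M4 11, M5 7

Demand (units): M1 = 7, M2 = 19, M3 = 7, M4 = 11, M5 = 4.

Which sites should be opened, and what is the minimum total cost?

For any fixed open set, each customer zone goes to its cheapest open site; total = fixed + service.
{Vance}: M1→Vance 8·7=56, M2→Vance 15·19=285, M3→Vance 13·7=91, M4→Vance 5·11=55, M5→Vance 11·4=44. Service 531; fixed 161; total 692.
{Ashby}: service 408 + fixed 383 = 791
{Quay}: M1→Quay 11·7=77, M2→Quay 10·19=190, M3→Quay 2·7=14, M4→Quay 11·11=121, M5→Quay 7·4=28. Service 430; fixed 401; total 831.
{Ashby, Vance, Quay}: M1→Vance 8·7=56, M2→Ashby 9·19=171, M3→Quay 2·7=14, M4→Vance 5·11=55, M5→Ashby 5·4=20. Service 316; fixed 945; total 1261.
No other subset beats 692.

Open Vance only; minimum total cost 692.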